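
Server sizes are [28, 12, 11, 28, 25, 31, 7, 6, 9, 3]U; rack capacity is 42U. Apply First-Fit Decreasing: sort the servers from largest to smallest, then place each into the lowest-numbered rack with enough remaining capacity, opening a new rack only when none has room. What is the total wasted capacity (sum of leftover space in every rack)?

8

Sorted descending: 31, 28, 28, 25, 12, 11, 9, 7, 6, 3.
rack 1: place 31U, 11U left
rack 2: place 28U, 14U left
rack 3: place 28U, 14U left
rack 4: place 25U, 17U left
rack 2: place 12U, 2U left
rack 1: place 11U, 0U left
rack 3: place 9U, 5U left
rack 4: place 7U, 10U left
rack 4: place 6U, 4U left
rack 3: place 3U, 2U left
4 racks × 42U = 168U; used 160U; unused 8U.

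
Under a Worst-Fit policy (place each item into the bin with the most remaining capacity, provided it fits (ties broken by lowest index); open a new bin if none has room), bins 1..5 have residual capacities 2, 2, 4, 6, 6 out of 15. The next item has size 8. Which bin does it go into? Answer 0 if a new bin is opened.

0

No bin has ≥ 8 free, so a new bin is opened.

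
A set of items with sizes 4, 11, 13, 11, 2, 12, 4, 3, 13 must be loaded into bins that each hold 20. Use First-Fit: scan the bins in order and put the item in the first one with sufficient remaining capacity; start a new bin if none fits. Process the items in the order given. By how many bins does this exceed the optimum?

First-Fit: [4,11,2,3] [13,4] [11] [12] [13] → 5 bins.
5 items exceed 10 (half the capacity), and no two of those can share a bin, so at least 5 bins are needed.
So 5 is already optimal.

0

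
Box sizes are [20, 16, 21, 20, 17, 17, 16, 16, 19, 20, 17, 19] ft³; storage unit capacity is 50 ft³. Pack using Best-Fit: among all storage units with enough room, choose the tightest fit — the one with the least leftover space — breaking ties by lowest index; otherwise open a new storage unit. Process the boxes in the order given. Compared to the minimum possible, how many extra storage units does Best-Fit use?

Best-Fit: [20,16] [21,20] [17,17,16] [16,19] [20,17] [19] → 6 storage units.
Total size 218 ft³; any packing needs at least ⌈218/50⌉ = 5 storage units.
An optimal packing achieves that bound: [21,20] [20,20] [19,19] [17,17,16] [17,16,16] → 5 storage units.
Excess: 6 − 5 = 1.

1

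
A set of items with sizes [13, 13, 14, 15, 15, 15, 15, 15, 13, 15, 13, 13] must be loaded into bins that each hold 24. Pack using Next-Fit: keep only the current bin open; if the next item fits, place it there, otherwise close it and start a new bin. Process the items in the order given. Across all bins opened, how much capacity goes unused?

13 → bin 1 (remaining 11)
13 → bin 2 (remaining 11)
14 → bin 3 (remaining 10)
15 → bin 4 (remaining 9)
15 → bin 5 (remaining 9)
15 → bin 6 (remaining 9)
15 → bin 7 (remaining 9)
15 → bin 8 (remaining 9)
13 → bin 9 (remaining 11)
15 → bin 10 (remaining 9)
13 → bin 11 (remaining 11)
13 → bin 12 (remaining 11)
12 bins × 24 = 288; used 169; unused 119.

119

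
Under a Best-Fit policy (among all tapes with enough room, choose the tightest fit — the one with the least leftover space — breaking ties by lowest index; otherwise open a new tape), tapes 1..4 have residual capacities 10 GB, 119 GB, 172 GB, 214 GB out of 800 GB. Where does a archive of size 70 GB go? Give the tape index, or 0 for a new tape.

2

Tapes with room: tape 2 (119 GB), tape 3 (172 GB), tape 4 (214 GB).
Tightest fit is tape 2 with 119 GB free.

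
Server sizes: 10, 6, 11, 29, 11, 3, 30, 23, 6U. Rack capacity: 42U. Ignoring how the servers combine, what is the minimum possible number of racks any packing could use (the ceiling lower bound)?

Total size = 10 + 6 + 11 + 29 + 11 + 3 + 30 + 23 + 6 = 129U.
⌈129 / 42⌉ = 4.

4 racks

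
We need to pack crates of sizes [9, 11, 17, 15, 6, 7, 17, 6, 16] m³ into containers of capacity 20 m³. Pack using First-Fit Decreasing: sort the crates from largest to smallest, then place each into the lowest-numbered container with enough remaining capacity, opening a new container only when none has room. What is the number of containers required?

6 containers

Sorted descending: 17, 17, 16, 15, 11, 9, 7, 6, 6.
17 m³ → container 1 (remaining 3 m³)
17 m³ → container 2 (remaining 3 m³)
16 m³ → container 3 (remaining 4 m³)
15 m³ → container 4 (remaining 5 m³)
11 m³ → container 5 (remaining 9 m³)
9 m³ → container 5 (remaining 0 m³)
7 m³ → container 6 (remaining 13 m³)
6 m³ → container 6 (remaining 7 m³)
6 m³ → container 6 (remaining 1 m³)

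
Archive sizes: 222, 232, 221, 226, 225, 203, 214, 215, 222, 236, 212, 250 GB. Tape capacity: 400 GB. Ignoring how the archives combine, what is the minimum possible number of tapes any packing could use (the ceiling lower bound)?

7

Total size = 222 + 232 + 221 + 226 + 225 + 203 + 214 + 215 + 222 + 236 + 212 + 250 = 2678 GB.
⌈2678 / 400⌉ = 7.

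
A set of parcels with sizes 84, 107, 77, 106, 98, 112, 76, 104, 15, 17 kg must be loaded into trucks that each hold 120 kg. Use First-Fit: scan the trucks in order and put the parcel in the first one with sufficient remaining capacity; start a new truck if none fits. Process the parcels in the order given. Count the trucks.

8

truck 1: place 84 kg, 36 kg left
truck 2: place 107 kg, 13 kg left
truck 3: place 77 kg, 43 kg left
truck 4: place 106 kg, 14 kg left
truck 5: place 98 kg, 22 kg left
truck 6: place 112 kg, 8 kg left
truck 7: place 76 kg, 44 kg left
truck 8: place 104 kg, 16 kg left
truck 1: place 15 kg, 21 kg left
truck 1: place 17 kg, 4 kg left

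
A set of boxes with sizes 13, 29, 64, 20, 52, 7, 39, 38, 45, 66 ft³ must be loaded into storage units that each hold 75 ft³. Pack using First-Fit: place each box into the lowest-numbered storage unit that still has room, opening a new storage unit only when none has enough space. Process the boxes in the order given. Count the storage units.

Put 13 ft³ in storage unit 1; 62 ft³ remain.
Put 29 ft³ in storage unit 1; 33 ft³ remain.
Put 64 ft³ in storage unit 2; 11 ft³ remain.
Put 20 ft³ in storage unit 1; 13 ft³ remain.
Put 52 ft³ in storage unit 3; 23 ft³ remain.
Put 7 ft³ in storage unit 1; 6 ft³ remain.
Put 39 ft³ in storage unit 4; 36 ft³ remain.
Put 38 ft³ in storage unit 5; 37 ft³ remain.
Put 45 ft³ in storage unit 6; 30 ft³ remain.
Put 66 ft³ in storage unit 7; 9 ft³ remain.

7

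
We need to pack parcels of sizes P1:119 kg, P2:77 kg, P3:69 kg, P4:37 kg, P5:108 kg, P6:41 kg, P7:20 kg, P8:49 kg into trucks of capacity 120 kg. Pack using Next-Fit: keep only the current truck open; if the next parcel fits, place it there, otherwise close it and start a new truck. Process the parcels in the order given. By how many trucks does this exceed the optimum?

Next-Fit: [119] [77] [69,37] [108] [41,20,49] → 5 trucks.
Total size 520 kg; any packing needs at least ⌈520/120⌉ = 5 trucks.
So 5 is already optimal.

0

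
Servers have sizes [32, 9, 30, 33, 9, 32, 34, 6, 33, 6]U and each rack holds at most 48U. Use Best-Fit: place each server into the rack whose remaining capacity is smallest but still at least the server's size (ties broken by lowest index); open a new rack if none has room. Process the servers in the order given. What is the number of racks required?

32U → rack 1 (remaining 16U)
9U → rack 1 (remaining 7U)
30U → rack 2 (remaining 18U)
33U → rack 3 (remaining 15U)
9U → rack 3 (remaining 6U)
32U → rack 4 (remaining 16U)
34U → rack 5 (remaining 14U)
6U → rack 3 (remaining 0U)
33U → rack 6 (remaining 15U)
6U → rack 1 (remaining 1U)

6 racks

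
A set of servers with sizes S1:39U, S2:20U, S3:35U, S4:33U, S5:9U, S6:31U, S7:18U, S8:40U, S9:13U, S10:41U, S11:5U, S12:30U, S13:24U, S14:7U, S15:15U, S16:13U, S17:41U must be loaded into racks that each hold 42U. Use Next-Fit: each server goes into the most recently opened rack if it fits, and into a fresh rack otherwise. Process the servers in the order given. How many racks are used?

13

Put S1 (39U) in rack 1; 3U remain.
Put S2 (20U) in rack 2; 22U remain.
Put S3 (35U) in rack 3; 7U remain.
Put S4 (33U) in rack 4; 9U remain.
Put S5 (9U) in rack 4; 0U remain.
Put S6 (31U) in rack 5; 11U remain.
Put S7 (18U) in rack 6; 24U remain.
Put S8 (40U) in rack 7; 2U remain.
Put S9 (13U) in rack 8; 29U remain.
Put S10 (41U) in rack 9; 1U remain.
Put S11 (5U) in rack 10; 37U remain.
Put S12 (30U) in rack 10; 7U remain.
Put S13 (24U) in rack 11; 18U remain.
Put S14 (7U) in rack 11; 11U remain.
Put S15 (15U) in rack 12; 27U remain.
Put S16 (13U) in rack 12; 14U remain.
Put S17 (41U) in rack 13; 1U remain.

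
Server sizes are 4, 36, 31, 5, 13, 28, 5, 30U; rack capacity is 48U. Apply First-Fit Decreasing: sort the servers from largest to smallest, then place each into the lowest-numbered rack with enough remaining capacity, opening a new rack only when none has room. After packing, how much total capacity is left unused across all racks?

40

Sorted descending: 36, 31, 30, 28, 13, 5, 5, 4.
Put 36U in rack 1; 12U remain.
Put 31U in rack 2; 17U remain.
Put 30U in rack 3; 18U remain.
Put 28U in rack 4; 20U remain.
Put 13U in rack 2; 4U remain.
Put 5U in rack 1; 7U remain.
Put 5U in rack 1; 2U remain.
Put 4U in rack 2; 0U remain.
4 racks × 48U = 192U; used 152U; unused 40U.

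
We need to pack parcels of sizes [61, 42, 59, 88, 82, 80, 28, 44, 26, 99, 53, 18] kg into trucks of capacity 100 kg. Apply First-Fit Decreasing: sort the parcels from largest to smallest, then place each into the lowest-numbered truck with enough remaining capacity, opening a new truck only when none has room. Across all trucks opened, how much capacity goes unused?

Sorted descending: 99, 88, 82, 80, 61, 59, 53, 44, 42, 28, 26, 18.
99 kg → truck 1 (remaining 1 kg)
88 kg → truck 2 (remaining 12 kg)
82 kg → truck 3 (remaining 18 kg)
80 kg → truck 4 (remaining 20 kg)
61 kg → truck 5 (remaining 39 kg)
59 kg → truck 6 (remaining 41 kg)
53 kg → truck 7 (remaining 47 kg)
44 kg → truck 7 (remaining 3 kg)
42 kg → truck 8 (remaining 58 kg)
28 kg → truck 5 (remaining 11 kg)
26 kg → truck 6 (remaining 15 kg)
18 kg → truck 3 (remaining 0 kg)
8 trucks × 100 kg = 800 kg; used 680 kg; unused 120 kg.

120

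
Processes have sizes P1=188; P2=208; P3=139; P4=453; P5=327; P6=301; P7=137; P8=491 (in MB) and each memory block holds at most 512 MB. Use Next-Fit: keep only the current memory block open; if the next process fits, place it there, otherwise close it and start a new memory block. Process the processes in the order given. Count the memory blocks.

6

memory block 1: place P1 (188 MB), 324 MB left
memory block 1: place P2 (208 MB), 116 MB left
memory block 2: place P3 (139 MB), 373 MB left
memory block 3: place P4 (453 MB), 59 MB left
memory block 4: place P5 (327 MB), 185 MB left
memory block 5: place P6 (301 MB), 211 MB left
memory block 5: place P7 (137 MB), 74 MB left
memory block 6: place P8 (491 MB), 21 MB left
Final memory blocks: [188,208] [139] [453] [327] [301,137] [491].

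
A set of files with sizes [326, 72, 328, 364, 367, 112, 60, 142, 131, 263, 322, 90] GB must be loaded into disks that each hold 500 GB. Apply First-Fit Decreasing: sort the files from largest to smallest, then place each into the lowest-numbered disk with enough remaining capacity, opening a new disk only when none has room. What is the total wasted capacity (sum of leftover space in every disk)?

423

Sorted descending: 367, 364, 328, 326, 322, 263, 142, 131, 112, 90, 72, 60.
disk 1: place 367 GB, 133 GB left
disk 2: place 364 GB, 136 GB left
disk 3: place 328 GB, 172 GB left
disk 4: place 326 GB, 174 GB left
disk 5: place 322 GB, 178 GB left
disk 6: place 263 GB, 237 GB left
disk 3: place 142 GB, 30 GB left
disk 1: place 131 GB, 2 GB left
disk 2: place 112 GB, 24 GB left
disk 4: place 90 GB, 84 GB left
disk 4: place 72 GB, 12 GB left
disk 5: place 60 GB, 118 GB left
6 disks × 500 GB = 3000 GB; used 2577 GB; unused 423 GB.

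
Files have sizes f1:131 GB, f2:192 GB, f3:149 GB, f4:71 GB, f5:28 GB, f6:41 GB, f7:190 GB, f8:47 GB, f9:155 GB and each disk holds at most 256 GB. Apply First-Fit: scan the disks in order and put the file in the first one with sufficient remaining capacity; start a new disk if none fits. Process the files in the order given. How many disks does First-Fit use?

f1 (131 GB) → disk 1 (remaining 125 GB)
f2 (192 GB) → disk 2 (remaining 64 GB)
f3 (149 GB) → disk 3 (remaining 107 GB)
f4 (71 GB) → disk 1 (remaining 54 GB)
f5 (28 GB) → disk 1 (remaining 26 GB)
f6 (41 GB) → disk 2 (remaining 23 GB)
f7 (190 GB) → disk 4 (remaining 66 GB)
f8 (47 GB) → disk 3 (remaining 60 GB)
f9 (155 GB) → disk 5 (remaining 101 GB)
Final disks: [131,71,28] [192,41] [149,47] [190] [155].

5 disks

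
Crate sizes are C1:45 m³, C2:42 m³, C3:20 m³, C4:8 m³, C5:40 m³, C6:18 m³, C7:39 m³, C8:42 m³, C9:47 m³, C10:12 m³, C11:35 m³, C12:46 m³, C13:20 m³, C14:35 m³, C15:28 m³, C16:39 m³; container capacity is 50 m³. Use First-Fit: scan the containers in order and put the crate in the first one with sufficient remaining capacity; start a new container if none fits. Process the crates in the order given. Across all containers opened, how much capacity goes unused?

container 1: place C1 (45 m³), 5 m³ left
container 2: place C2 (42 m³), 8 m³ left
container 3: place C3 (20 m³), 30 m³ left
container 2: place C4 (8 m³), 0 m³ left
container 4: place C5 (40 m³), 10 m³ left
container 3: place C6 (18 m³), 12 m³ left
container 5: place C7 (39 m³), 11 m³ left
container 6: place C8 (42 m³), 8 m³ left
container 7: place C9 (47 m³), 3 m³ left
container 3: place C10 (12 m³), 0 m³ left
container 8: place C11 (35 m³), 15 m³ left
container 9: place C12 (46 m³), 4 m³ left
container 10: place C13 (20 m³), 30 m³ left
container 11: place C14 (35 m³), 15 m³ left
container 10: place C15 (28 m³), 2 m³ left
container 12: place C16 (39 m³), 11 m³ left
12 containers × 50 m³ = 600 m³; used 516 m³; unused 84 m³.

84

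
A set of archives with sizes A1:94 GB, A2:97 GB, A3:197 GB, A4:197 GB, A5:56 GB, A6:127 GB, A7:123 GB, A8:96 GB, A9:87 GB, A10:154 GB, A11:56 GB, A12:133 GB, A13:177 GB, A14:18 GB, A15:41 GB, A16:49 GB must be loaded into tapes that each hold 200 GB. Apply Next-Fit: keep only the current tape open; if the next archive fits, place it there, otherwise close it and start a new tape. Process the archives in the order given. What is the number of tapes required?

10 tapes

A1 (94 GB) → tape 1 (remaining 106 GB)
A2 (97 GB) → tape 1 (remaining 9 GB)
A3 (197 GB) → tape 2 (remaining 3 GB)
A4 (197 GB) → tape 3 (remaining 3 GB)
A5 (56 GB) → tape 4 (remaining 144 GB)
A6 (127 GB) → tape 4 (remaining 17 GB)
A7 (123 GB) → tape 5 (remaining 77 GB)
A8 (96 GB) → tape 6 (remaining 104 GB)
A9 (87 GB) → tape 6 (remaining 17 GB)
A10 (154 GB) → tape 7 (remaining 46 GB)
A11 (56 GB) → tape 8 (remaining 144 GB)
A12 (133 GB) → tape 8 (remaining 11 GB)
A13 (177 GB) → tape 9 (remaining 23 GB)
A14 (18 GB) → tape 9 (remaining 5 GB)
A15 (41 GB) → tape 10 (remaining 159 GB)
A16 (49 GB) → tape 10 (remaining 110 GB)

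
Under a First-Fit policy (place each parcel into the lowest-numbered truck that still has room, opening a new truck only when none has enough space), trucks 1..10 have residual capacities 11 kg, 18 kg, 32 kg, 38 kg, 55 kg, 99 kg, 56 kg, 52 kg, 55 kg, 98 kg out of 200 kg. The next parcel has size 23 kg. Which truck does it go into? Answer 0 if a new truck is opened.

3

Trucks with room: truck 3 (32 kg), truck 4 (38 kg), truck 5 (55 kg), truck 6 (99 kg), truck 7 (56 kg), truck 8 (52 kg), truck 9 (55 kg), truck 10 (98 kg).
The first with room is truck 3.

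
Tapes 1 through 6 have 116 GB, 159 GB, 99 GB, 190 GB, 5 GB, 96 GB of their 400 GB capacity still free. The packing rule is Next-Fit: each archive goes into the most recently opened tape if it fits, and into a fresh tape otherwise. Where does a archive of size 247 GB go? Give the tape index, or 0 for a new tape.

Next-Fit only looks at tape 6, which has 96 GB free.
247 GB does not fit, so a new tape is opened.

0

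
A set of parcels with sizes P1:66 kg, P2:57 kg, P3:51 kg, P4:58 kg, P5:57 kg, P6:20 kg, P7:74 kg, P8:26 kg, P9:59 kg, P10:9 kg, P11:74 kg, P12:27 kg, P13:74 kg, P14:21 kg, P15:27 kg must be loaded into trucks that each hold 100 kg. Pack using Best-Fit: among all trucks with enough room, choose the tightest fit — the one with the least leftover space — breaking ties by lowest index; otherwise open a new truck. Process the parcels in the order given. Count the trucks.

9

truck 1: place P1 (66 kg), 34 kg left
truck 2: place P2 (57 kg), 43 kg left
truck 3: place P3 (51 kg), 49 kg left
truck 4: place P4 (58 kg), 42 kg left
truck 5: place P5 (57 kg), 43 kg left
truck 1: place P6 (20 kg), 14 kg left
truck 6: place P7 (74 kg), 26 kg left
truck 6: place P8 (26 kg), 0 kg left
truck 7: place P9 (59 kg), 41 kg left
truck 1: place P10 (9 kg), 5 kg left
truck 8: place P11 (74 kg), 26 kg left
truck 7: place P12 (27 kg), 14 kg left
truck 9: place P13 (74 kg), 26 kg left
truck 8: place P14 (21 kg), 5 kg left
truck 4: place P15 (27 kg), 15 kg left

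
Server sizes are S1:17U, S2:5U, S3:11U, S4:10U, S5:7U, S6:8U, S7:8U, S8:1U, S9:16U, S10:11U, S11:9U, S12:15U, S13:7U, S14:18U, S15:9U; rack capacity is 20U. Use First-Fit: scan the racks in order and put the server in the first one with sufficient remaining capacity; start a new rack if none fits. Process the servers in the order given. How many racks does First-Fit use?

9 racks

Put S1 (17U) in rack 1; 3U remain.
Put S2 (5U) in rack 2; 15U remain.
Put S3 (11U) in rack 2; 4U remain.
Put S4 (10U) in rack 3; 10U remain.
Put S5 (7U) in rack 3; 3U remain.
Put S6 (8U) in rack 4; 12U remain.
Put S7 (8U) in rack 4; 4U remain.
Put S8 (1U) in rack 1; 2U remain.
Put S9 (16U) in rack 5; 4U remain.
Put S10 (11U) in rack 6; 9U remain.
Put S11 (9U) in rack 6; 0U remain.
Put S12 (15U) in rack 7; 5U remain.
Put S13 (7U) in rack 8; 13U remain.
Put S14 (18U) in rack 9; 2U remain.
Put S15 (9U) in rack 8; 4U remain.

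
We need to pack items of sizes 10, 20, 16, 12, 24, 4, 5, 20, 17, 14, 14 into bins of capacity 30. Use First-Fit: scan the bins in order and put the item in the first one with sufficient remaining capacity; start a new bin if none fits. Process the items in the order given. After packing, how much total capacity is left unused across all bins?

24

bin 1: place 10, 20 left
bin 1: place 20, 0 left
bin 2: place 16, 14 left
bin 2: place 12, 2 left
bin 3: place 24, 6 left
bin 3: place 4, 2 left
bin 4: place 5, 25 left
bin 4: place 20, 5 left
bin 5: place 17, 13 left
bin 6: place 14, 16 left
bin 6: place 14, 2 left
6 bins × 30 = 180; used 156; unused 24.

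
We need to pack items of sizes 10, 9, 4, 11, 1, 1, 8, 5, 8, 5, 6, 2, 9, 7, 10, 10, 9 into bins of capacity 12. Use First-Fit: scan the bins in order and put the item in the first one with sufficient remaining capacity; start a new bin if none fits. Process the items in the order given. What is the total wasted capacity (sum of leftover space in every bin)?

10 → bin 1 (remaining 2)
9 → bin 2 (remaining 3)
4 → bin 3 (remaining 8)
11 → bin 4 (remaining 1)
1 → bin 1 (remaining 1)
1 → bin 1 (remaining 0)
8 → bin 3 (remaining 0)
5 → bin 5 (remaining 7)
8 → bin 6 (remaining 4)
5 → bin 5 (remaining 2)
6 → bin 7 (remaining 6)
2 → bin 2 (remaining 1)
9 → bin 8 (remaining 3)
7 → bin 9 (remaining 5)
10 → bin 10 (remaining 2)
10 → bin 11 (remaining 2)
9 → bin 12 (remaining 3)
12 bins × 12 = 144; used 115; unused 29.

29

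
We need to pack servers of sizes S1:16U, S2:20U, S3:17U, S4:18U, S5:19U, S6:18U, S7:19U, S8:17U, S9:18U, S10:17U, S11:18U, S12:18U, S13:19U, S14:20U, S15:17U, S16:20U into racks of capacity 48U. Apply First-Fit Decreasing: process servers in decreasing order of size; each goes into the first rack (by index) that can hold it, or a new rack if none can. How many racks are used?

Sorted descending: 20, 20, 20, 19, 19, 19, 18, 18, 18, 18, 18, 17, 17, 17, 17, 16.
Put 20U in rack 1; 28U remain.
Put 20U in rack 1; 8U remain.
Put 20U in rack 2; 28U remain.
Put 19U in rack 2; 9U remain.
Put 19U in rack 3; 29U remain.
Put 19U in rack 3; 10U remain.
Put 18U in rack 4; 30U remain.
Put 18U in rack 4; 12U remain.
Put 18U in rack 5; 30U remain.
Put 18U in rack 5; 12U remain.
Put 18U in rack 6; 30U remain.
Put 17U in rack 6; 13U remain.
Put 17U in rack 7; 31U remain.
Put 17U in rack 7; 14U remain.
Put 17U in rack 8; 31U remain.
Put 16U in rack 8; 15U remain.
Final racks: [20,20] [20,19] [19,19] [18,18] [18,18] [18,17] [17,17] [17,16].

8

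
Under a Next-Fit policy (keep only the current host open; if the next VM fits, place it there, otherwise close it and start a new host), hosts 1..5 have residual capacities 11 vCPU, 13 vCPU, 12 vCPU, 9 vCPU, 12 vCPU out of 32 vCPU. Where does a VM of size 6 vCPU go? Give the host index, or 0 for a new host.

5

Next-Fit only looks at host 5, which has 12 vCPU free.
6 vCPU fits there.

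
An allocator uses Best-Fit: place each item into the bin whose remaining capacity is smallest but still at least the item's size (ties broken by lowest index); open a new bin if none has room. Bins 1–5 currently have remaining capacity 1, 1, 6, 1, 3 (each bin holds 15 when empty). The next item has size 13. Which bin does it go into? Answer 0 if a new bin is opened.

No bin has ≥ 13 free, so a new bin is opened.

0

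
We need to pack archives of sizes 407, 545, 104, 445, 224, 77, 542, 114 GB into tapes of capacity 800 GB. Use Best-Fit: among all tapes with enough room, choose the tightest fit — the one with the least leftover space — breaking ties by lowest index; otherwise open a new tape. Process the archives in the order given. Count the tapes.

4

Put 407 GB in tape 1; 393 GB remain.
Put 545 GB in tape 2; 255 GB remain.
Put 104 GB in tape 2; 151 GB remain.
Put 445 GB in tape 3; 355 GB remain.
Put 224 GB in tape 3; 131 GB remain.
Put 77 GB in tape 3; 54 GB remain.
Put 542 GB in tape 4; 258 GB remain.
Put 114 GB in tape 2; 37 GB remain.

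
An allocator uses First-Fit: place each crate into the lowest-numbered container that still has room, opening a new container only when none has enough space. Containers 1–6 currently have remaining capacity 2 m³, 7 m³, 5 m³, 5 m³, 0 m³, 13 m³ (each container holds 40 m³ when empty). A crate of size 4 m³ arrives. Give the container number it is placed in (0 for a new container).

Containers with room: container 2 (7 m³), container 3 (5 m³), container 4 (5 m³), container 6 (13 m³).
The first with room is container 2.

2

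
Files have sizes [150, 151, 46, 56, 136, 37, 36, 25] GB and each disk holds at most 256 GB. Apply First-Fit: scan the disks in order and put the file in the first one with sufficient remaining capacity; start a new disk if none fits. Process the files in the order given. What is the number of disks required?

disk 1: place 150 GB, 106 GB left
disk 2: place 151 GB, 105 GB left
disk 1: place 46 GB, 60 GB left
disk 1: place 56 GB, 4 GB left
disk 3: place 136 GB, 120 GB left
disk 2: place 37 GB, 68 GB left
disk 2: place 36 GB, 32 GB left
disk 2: place 25 GB, 7 GB left

3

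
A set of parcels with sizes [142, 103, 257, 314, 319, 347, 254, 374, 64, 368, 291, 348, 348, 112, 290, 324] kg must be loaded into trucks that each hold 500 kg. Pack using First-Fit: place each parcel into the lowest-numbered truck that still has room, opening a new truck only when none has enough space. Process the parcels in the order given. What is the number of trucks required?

12

Put 142 kg in truck 1; 358 kg remain.
Put 103 kg in truck 1; 255 kg remain.
Put 257 kg in truck 2; 243 kg remain.
Put 314 kg in truck 3; 186 kg remain.
Put 319 kg in truck 4; 181 kg remain.
Put 347 kg in truck 5; 153 kg remain.
Put 254 kg in truck 1; 1 kg remain.
Put 374 kg in truck 6; 126 kg remain.
Put 64 kg in truck 2; 179 kg remain.
Put 368 kg in truck 7; 132 kg remain.
Put 291 kg in truck 8; 209 kg remain.
Put 348 kg in truck 9; 152 kg remain.
Put 348 kg in truck 10; 152 kg remain.
Put 112 kg in truck 2; 67 kg remain.
Put 290 kg in truck 11; 210 kg remain.
Put 324 kg in truck 12; 176 kg remain.
Final trucks: [142,103,254] [257,64,112] [314] [319] [347] [374] [368] [291] [348] [348] [290] [324].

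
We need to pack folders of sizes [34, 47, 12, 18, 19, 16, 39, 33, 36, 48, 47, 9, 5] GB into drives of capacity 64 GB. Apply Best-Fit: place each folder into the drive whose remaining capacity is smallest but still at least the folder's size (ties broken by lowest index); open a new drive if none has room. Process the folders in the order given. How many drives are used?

Put 34 GB in drive 1; 30 GB remain.
Put 47 GB in drive 2; 17 GB remain.
Put 12 GB in drive 2; 5 GB remain.
Put 18 GB in drive 1; 12 GB remain.
Put 19 GB in drive 3; 45 GB remain.
Put 16 GB in drive 3; 29 GB remain.
Put 39 GB in drive 4; 25 GB remain.
Put 33 GB in drive 5; 31 GB remain.
Put 36 GB in drive 6; 28 GB remain.
Put 48 GB in drive 7; 16 GB remain.
Put 47 GB in drive 8; 17 GB remain.
Put 9 GB in drive 1; 3 GB remain.
Put 5 GB in drive 2; 0 GB remain.

8 drives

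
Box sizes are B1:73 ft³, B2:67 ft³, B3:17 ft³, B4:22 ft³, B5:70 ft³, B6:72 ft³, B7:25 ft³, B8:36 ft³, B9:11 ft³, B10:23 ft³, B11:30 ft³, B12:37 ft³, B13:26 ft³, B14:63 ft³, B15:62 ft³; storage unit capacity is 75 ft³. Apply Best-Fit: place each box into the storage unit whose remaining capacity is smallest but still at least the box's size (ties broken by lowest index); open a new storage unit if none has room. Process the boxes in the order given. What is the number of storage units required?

Put B1 (73 ft³) in storage unit 1; 2 ft³ remain.
Put B2 (67 ft³) in storage unit 2; 8 ft³ remain.
Put B3 (17 ft³) in storage unit 3; 58 ft³ remain.
Put B4 (22 ft³) in storage unit 3; 36 ft³ remain.
Put B5 (70 ft³) in storage unit 4; 5 ft³ remain.
Put B6 (72 ft³) in storage unit 5; 3 ft³ remain.
Put B7 (25 ft³) in storage unit 3; 11 ft³ remain.
Put B8 (36 ft³) in storage unit 6; 39 ft³ remain.
Put B9 (11 ft³) in storage unit 3; 0 ft³ remain.
Put B10 (23 ft³) in storage unit 6; 16 ft³ remain.
Put B11 (30 ft³) in storage unit 7; 45 ft³ remain.
Put B12 (37 ft³) in storage unit 7; 8 ft³ remain.
Put B13 (26 ft³) in storage unit 8; 49 ft³ remain.
Put B14 (63 ft³) in storage unit 9; 12 ft³ remain.
Put B15 (62 ft³) in storage unit 10; 13 ft³ remain.

10 storage units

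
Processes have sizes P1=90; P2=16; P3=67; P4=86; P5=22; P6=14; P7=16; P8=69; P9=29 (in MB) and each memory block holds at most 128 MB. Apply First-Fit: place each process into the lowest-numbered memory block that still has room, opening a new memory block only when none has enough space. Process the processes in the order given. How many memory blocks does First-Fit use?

P1 (90 MB) → memory block 1 (remaining 38 MB)
P2 (16 MB) → memory block 1 (remaining 22 MB)
P3 (67 MB) → memory block 2 (remaining 61 MB)
P4 (86 MB) → memory block 3 (remaining 42 MB)
P5 (22 MB) → memory block 1 (remaining 0 MB)
P6 (14 MB) → memory block 2 (remaining 47 MB)
P7 (16 MB) → memory block 2 (remaining 31 MB)
P8 (69 MB) → memory block 4 (remaining 59 MB)
P9 (29 MB) → memory block 2 (remaining 2 MB)
Final memory blocks: [90,16,22] [67,14,16,29] [86] [69].

4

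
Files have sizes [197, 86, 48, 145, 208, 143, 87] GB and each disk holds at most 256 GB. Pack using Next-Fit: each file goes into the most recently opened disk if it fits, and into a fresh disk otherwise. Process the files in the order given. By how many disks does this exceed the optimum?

1

Next-Fit: [197] [86,48] [145] [208] [143,87] → 5 disks.
Total size 914 GB; any packing needs at least ⌈914/256⌉ = 4 disks.
An optimal packing achieves that bound: [208,48] [197] [145,87] [143,86] → 4 disks.
Excess: 5 − 4 = 1.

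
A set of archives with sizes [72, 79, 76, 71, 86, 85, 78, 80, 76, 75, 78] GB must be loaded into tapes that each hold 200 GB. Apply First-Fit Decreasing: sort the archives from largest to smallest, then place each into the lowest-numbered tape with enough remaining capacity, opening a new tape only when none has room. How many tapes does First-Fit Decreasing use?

6

Sorted descending: 86, 85, 80, 79, 78, 78, 76, 76, 75, 72, 71.
86 GB → tape 1 (remaining 114 GB)
85 GB → tape 1 (remaining 29 GB)
80 GB → tape 2 (remaining 120 GB)
79 GB → tape 2 (remaining 41 GB)
78 GB → tape 3 (remaining 122 GB)
78 GB → tape 3 (remaining 44 GB)
76 GB → tape 4 (remaining 124 GB)
76 GB → tape 4 (remaining 48 GB)
75 GB → tape 5 (remaining 125 GB)
72 GB → tape 5 (remaining 53 GB)
71 GB → tape 6 (remaining 129 GB)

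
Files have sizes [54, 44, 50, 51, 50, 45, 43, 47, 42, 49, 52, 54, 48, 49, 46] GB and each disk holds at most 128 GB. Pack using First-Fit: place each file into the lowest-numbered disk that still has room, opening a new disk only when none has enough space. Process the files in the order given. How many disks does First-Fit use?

8

Put 54 GB in disk 1; 74 GB remain.
Put 44 GB in disk 1; 30 GB remain.
Put 50 GB in disk 2; 78 GB remain.
Put 51 GB in disk 2; 27 GB remain.
Put 50 GB in disk 3; 78 GB remain.
Put 45 GB in disk 3; 33 GB remain.
Put 43 GB in disk 4; 85 GB remain.
Put 47 GB in disk 4; 38 GB remain.
Put 42 GB in disk 5; 86 GB remain.
Put 49 GB in disk 5; 37 GB remain.
Put 52 GB in disk 6; 76 GB remain.
Put 54 GB in disk 6; 22 GB remain.
Put 48 GB in disk 7; 80 GB remain.
Put 49 GB in disk 7; 31 GB remain.
Put 46 GB in disk 8; 82 GB remain.
Final disks: [54,44] [50,51] [50,45] [43,47] [42,49] [52,54] [48,49] [46].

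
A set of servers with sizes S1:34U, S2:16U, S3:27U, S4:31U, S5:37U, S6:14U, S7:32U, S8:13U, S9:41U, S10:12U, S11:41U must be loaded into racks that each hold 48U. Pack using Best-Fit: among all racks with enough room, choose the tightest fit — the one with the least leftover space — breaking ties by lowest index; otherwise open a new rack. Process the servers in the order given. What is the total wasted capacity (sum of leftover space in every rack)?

38

rack 1: place S1 (34U), 14U left
rack 2: place S2 (16U), 32U left
rack 2: place S3 (27U), 5U left
rack 3: place S4 (31U), 17U left
rack 4: place S5 (37U), 11U left
rack 1: place S6 (14U), 0U left
rack 5: place S7 (32U), 16U left
rack 5: place S8 (13U), 3U left
rack 6: place S9 (41U), 7U left
rack 3: place S10 (12U), 5U left
rack 7: place S11 (41U), 7U left
7 racks × 48U = 336U; used 298U; unused 38U.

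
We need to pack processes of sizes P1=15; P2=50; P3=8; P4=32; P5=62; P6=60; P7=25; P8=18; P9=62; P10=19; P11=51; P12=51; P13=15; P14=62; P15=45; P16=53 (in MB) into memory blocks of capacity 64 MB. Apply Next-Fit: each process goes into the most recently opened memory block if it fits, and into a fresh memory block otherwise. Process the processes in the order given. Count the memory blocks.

P1 (15 MB) → memory block 1 (remaining 49 MB)
P2 (50 MB) → memory block 2 (remaining 14 MB)
P3 (8 MB) → memory block 2 (remaining 6 MB)
P4 (32 MB) → memory block 3 (remaining 32 MB)
P5 (62 MB) → memory block 4 (remaining 2 MB)
P6 (60 MB) → memory block 5 (remaining 4 MB)
P7 (25 MB) → memory block 6 (remaining 39 MB)
P8 (18 MB) → memory block 6 (remaining 21 MB)
P9 (62 MB) → memory block 7 (remaining 2 MB)
P10 (19 MB) → memory block 8 (remaining 45 MB)
P11 (51 MB) → memory block 9 (remaining 13 MB)
P12 (51 MB) → memory block 10 (remaining 13 MB)
P13 (15 MB) → memory block 11 (remaining 49 MB)
P14 (62 MB) → memory block 12 (remaining 2 MB)
P15 (45 MB) → memory block 13 (remaining 19 MB)
P16 (53 MB) → memory block 14 (remaining 11 MB)
Final memory blocks: [15] [50,8] [32] [62] [60] [25,18] [62] [19] [51] [51] [15] [62] [45] [53].

14 memory blocks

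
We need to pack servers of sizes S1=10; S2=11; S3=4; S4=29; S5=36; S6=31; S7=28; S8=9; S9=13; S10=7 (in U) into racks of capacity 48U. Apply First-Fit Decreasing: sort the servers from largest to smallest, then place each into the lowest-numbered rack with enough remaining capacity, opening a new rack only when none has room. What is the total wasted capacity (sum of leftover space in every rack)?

Sorted descending: 36, 31, 29, 28, 13, 11, 10, 9, 7, 4.
Put 36U in rack 1; 12U remain.
Put 31U in rack 2; 17U remain.
Put 29U in rack 3; 19U remain.
Put 28U in rack 4; 20U remain.
Put 13U in rack 2; 4U remain.
Put 11U in rack 1; 1U remain.
Put 10U in rack 3; 9U remain.
Put 9U in rack 3; 0U remain.
Put 7U in rack 4; 13U remain.
Put 4U in rack 2; 0U remain.
4 racks × 48U = 192U; used 178U; unused 14U.

14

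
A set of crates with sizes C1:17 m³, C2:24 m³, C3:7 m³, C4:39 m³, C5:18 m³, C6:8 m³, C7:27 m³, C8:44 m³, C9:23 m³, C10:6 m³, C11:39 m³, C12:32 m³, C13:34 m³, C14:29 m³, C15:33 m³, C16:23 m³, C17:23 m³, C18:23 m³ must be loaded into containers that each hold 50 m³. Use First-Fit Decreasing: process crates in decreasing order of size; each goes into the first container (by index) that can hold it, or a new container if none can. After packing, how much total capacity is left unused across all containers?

Sorted descending: 44, 39, 39, 34, 33, 32, 29, 27, 24, 23, 23, 23, 23, 18, 17, 8, 7, 6.
44 m³ → container 1 (remaining 6 m³)
39 m³ → container 2 (remaining 11 m³)
39 m³ → container 3 (remaining 11 m³)
34 m³ → container 4 (remaining 16 m³)
33 m³ → container 5 (remaining 17 m³)
32 m³ → container 6 (remaining 18 m³)
29 m³ → container 7 (remaining 21 m³)
27 m³ → container 8 (remaining 23 m³)
24 m³ → container 9 (remaining 26 m³)
23 m³ → container 8 (remaining 0 m³)
23 m³ → container 9 (remaining 3 m³)
23 m³ → container 10 (remaining 27 m³)
23 m³ → container 10 (remaining 4 m³)
18 m³ → container 6 (remaining 0 m³)
17 m³ → container 5 (remaining 0 m³)
8 m³ → container 2 (remaining 3 m³)
7 m³ → container 3 (remaining 4 m³)
6 m³ → container 1 (remaining 0 m³)
10 containers × 50 m³ = 500 m³; used 449 m³; unused 51 m³.

51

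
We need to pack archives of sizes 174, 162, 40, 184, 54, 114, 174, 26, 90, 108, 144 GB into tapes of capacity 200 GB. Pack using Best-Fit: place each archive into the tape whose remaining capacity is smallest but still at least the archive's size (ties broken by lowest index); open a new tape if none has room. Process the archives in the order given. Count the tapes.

8

174 GB → tape 1 (remaining 26 GB)
162 GB → tape 2 (remaining 38 GB)
40 GB → tape 3 (remaining 160 GB)
184 GB → tape 4 (remaining 16 GB)
54 GB → tape 3 (remaining 106 GB)
114 GB → tape 5 (remaining 86 GB)
174 GB → tape 6 (remaining 26 GB)
26 GB → tape 1 (remaining 0 GB)
90 GB → tape 3 (remaining 16 GB)
108 GB → tape 7 (remaining 92 GB)
144 GB → tape 8 (remaining 56 GB)
Final tapes: [174,26] [162] [40,54,90] [184] [114] [174] [108] [144].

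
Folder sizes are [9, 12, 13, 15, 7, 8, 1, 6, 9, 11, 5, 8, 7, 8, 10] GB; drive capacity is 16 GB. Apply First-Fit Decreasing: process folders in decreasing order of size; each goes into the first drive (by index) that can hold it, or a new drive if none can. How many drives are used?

9 drives

Sorted descending: 15, 13, 12, 11, 10, 9, 9, 8, 8, 8, 7, 7, 6, 5, 1.
Put 15 GB in drive 1; 1 GB remain.
Put 13 GB in drive 2; 3 GB remain.
Put 12 GB in drive 3; 4 GB remain.
Put 11 GB in drive 4; 5 GB remain.
Put 10 GB in drive 5; 6 GB remain.
Put 9 GB in drive 6; 7 GB remain.
Put 9 GB in drive 7; 7 GB remain.
Put 8 GB in drive 8; 8 GB remain.
Put 8 GB in drive 8; 0 GB remain.
Put 8 GB in drive 9; 8 GB remain.
Put 7 GB in drive 6; 0 GB remain.
Put 7 GB in drive 7; 0 GB remain.
Put 6 GB in drive 5; 0 GB remain.
Put 5 GB in drive 4; 0 GB remain.
Put 1 GB in drive 1; 0 GB remain.
Final drives: [15,1] [13] [12] [11,5] [10,6] [9,7] [9,7] [8,8] [8].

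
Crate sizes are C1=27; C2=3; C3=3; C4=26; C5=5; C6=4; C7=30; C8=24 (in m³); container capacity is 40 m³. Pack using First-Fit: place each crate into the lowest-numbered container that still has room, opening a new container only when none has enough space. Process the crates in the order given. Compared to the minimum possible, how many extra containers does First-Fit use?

First-Fit: [27,3,3,5] [26,4] [30] [24] → 4 containers.
Total size 122 m³; any packing needs at least ⌈122/40⌉ = 4 containers.
So 4 is already optimal.

0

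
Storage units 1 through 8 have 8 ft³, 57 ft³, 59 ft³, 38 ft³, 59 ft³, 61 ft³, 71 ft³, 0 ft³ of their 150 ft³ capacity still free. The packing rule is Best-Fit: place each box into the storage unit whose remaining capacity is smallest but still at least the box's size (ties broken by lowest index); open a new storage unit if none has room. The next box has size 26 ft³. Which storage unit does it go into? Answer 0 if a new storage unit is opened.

4

Storage units with room: storage unit 2 (57 ft³), storage unit 3 (59 ft³), storage unit 4 (38 ft³), storage unit 5 (59 ft³), storage unit 6 (61 ft³), storage unit 7 (71 ft³).
Tightest fit is storage unit 4 with 38 ft³ free.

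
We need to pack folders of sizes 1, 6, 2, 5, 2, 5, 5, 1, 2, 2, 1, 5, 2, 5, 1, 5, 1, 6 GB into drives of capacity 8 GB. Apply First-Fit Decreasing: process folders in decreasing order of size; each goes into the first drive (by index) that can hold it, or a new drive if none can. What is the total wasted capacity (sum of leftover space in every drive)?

Sorted descending: 6, 6, 5, 5, 5, 5, 5, 5, 2, 2, 2, 2, 2, 1, 1, 1, 1, 1.
6 GB → drive 1 (remaining 2 GB)
6 GB → drive 2 (remaining 2 GB)
5 GB → drive 3 (remaining 3 GB)
5 GB → drive 4 (remaining 3 GB)
5 GB → drive 5 (remaining 3 GB)
5 GB → drive 6 (remaining 3 GB)
5 GB → drive 7 (remaining 3 GB)
5 GB → drive 8 (remaining 3 GB)
2 GB → drive 1 (remaining 0 GB)
2 GB → drive 2 (remaining 0 GB)
2 GB → drive 3 (remaining 1 GB)
2 GB → drive 4 (remaining 1 GB)
2 GB → drive 5 (remaining 1 GB)
1 GB → drive 3 (remaining 0 GB)
1 GB → drive 4 (remaining 0 GB)
1 GB → drive 5 (remaining 0 GB)
1 GB → drive 6 (remaining 2 GB)
1 GB → drive 6 (remaining 1 GB)
8 drives × 8 GB = 64 GB; used 57 GB; unused 7 GB.

7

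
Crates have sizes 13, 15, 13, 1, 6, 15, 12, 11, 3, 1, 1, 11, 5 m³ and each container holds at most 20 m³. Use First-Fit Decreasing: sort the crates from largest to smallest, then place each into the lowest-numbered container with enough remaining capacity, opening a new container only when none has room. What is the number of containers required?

Sorted descending: 15, 15, 13, 13, 12, 11, 11, 6, 5, 3, 1, 1, 1.
Put 15 m³ in container 1; 5 m³ remain.
Put 15 m³ in container 2; 5 m³ remain.
Put 13 m³ in container 3; 7 m³ remain.
Put 13 m³ in container 4; 7 m³ remain.
Put 12 m³ in container 5; 8 m³ remain.
Put 11 m³ in container 6; 9 m³ remain.
Put 11 m³ in container 7; 9 m³ remain.
Put 6 m³ in container 3; 1 m³ remain.
Put 5 m³ in container 1; 0 m³ remain.
Put 3 m³ in container 2; 2 m³ remain.
Put 1 m³ in container 2; 1 m³ remain.
Put 1 m³ in container 2; 0 m³ remain.
Put 1 m³ in container 3; 0 m³ remain.
Final containers: [15,5] [15,3,1,1] [13,6,1] [13] [12] [11] [11].

7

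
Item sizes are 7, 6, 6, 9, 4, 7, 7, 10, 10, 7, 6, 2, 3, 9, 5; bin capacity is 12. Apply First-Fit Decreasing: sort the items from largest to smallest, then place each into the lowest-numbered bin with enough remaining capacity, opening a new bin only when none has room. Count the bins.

10 bins

Sorted descending: 10, 10, 9, 9, 7, 7, 7, 7, 6, 6, 6, 5, 4, 3, 2.
10 → bin 1 (remaining 2)
10 → bin 2 (remaining 2)
9 → bin 3 (remaining 3)
9 → bin 4 (remaining 3)
7 → bin 5 (remaining 5)
7 → bin 6 (remaining 5)
7 → bin 7 (remaining 5)
7 → bin 8 (remaining 5)
6 → bin 9 (remaining 6)
6 → bin 9 (remaining 0)
6 → bin 10 (remaining 6)
5 → bin 5 (remaining 0)
4 → bin 6 (remaining 1)
3 → bin 3 (remaining 0)
2 → bin 1 (remaining 0)
Final bins: [10,2] [10] [9,3] [9] [7,5] [7,4] [7] [7] [6,6] [6].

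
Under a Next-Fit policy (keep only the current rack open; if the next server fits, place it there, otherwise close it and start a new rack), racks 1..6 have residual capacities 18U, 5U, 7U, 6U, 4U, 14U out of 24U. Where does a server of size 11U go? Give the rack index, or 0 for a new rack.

6

Next-Fit only looks at rack 6, which has 14U free.
11U fits there.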